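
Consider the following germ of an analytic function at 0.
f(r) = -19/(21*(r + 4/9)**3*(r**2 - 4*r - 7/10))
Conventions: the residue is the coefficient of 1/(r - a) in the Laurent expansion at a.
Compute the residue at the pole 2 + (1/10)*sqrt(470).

The residue is 38077091550/7716120559 - (11797820100/51808238039)*sqrt(470).

The factor r**2 - 4*r - 7/10 splits as (r - a)(r - a') with a = 2 + (1/10)*sqrt(470), a' = 2 - (1/10)*sqrt(470). At the order-1 pole a set g(r) = (r - a)*f(r) = [-19/(21*(r + 4/9)**3)] / (r - a').
Simple pole: residue = g(a) at a = 2 + (1/10)*sqrt(470), which is 38077091550/7716120559 - (11797820100/51808238039)*sqrt(470).


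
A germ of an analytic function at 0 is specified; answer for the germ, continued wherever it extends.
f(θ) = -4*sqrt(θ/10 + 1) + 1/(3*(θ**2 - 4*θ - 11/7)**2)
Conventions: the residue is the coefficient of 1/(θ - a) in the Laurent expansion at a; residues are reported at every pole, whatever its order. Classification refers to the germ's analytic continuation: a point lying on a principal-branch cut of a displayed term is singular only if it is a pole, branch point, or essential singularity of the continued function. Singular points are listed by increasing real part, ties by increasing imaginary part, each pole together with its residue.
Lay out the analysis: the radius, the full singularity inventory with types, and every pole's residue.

Radius of convergence at 0: -2 + (1/7)*sqrt(273).
At -10: an algebraic (square-root) branch point.
At 2 - (1/7)*sqrt(273): a pole of order 2; residue (7/18252)*sqrt(273).
At 2 + (1/7)*sqrt(273): a pole of order 2; residue -(7/18252)*sqrt(273).

Denominator factor (θ**2 - 4*θ - 11/7)^2: discriminant 156/7, real irrational roots 2 + (1/7)*sqrt(273) and 2 - (1/7)*sqrt(273); poles of order 2, moduli 2 + (1/7)*sqrt(273) and -2 + (1/7)*sqrt(273).
Branch term (-4)*sqrt(1 - θ/(-10)): its argument vanishes at θ = -10, a square-root branch point, modulus 10.
The radius of convergence is the smallest modulus among the singular points: -2 + (1/7)*sqrt(273).
The branch term is analytic at 2 - (1/7)*sqrt(273) and contributes nothing to the residue; only the rational part matters.
The factor θ**2 - 4*θ - 11/7 splits as (θ - a)(θ - a') with a = 2 - (1/7)*sqrt(273), a' = 2 + (1/7)*sqrt(273). At the order-2 pole a set g(θ) = (θ - a)^2*(rational part) = [1/3] / (θ - a')^2.
Order-2 pole: residue = g'(a); g'(2 - (1/7)*sqrt(273)) = (7/18252)*sqrt(273), so the residue is (7/18252)*sqrt(273).
The branch term is analytic at 2 + (1/7)*sqrt(273) and contributes nothing to the residue; only the rational part matters.
The factor θ**2 - 4*θ - 11/7 splits as (θ - a)(θ - a') with a = 2 + (1/7)*sqrt(273), a' = 2 - (1/7)*sqrt(273). At the order-2 pole a set g(θ) = (θ - a)^2*(rational part) = [1/3] / (θ - a')^2.
Order-2 pole: residue = g'(a); g'(2 + (1/7)*sqrt(273)) = -(7/18252)*sqrt(273), so the residue is -(7/18252)*sqrt(273).
List the singular points by increasing real part (a conjugate pair: the negative imaginary part first).


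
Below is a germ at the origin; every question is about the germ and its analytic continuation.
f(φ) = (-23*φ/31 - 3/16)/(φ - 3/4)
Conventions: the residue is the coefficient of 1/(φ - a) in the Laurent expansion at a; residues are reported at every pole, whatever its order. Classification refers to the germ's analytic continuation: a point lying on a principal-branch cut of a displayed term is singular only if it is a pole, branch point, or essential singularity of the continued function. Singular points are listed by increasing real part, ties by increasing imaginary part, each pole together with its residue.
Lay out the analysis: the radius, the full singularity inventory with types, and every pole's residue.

Denominator factor (φ - 3/4): pole of order 1 at 3/4, modulus 3/4.
The radius of convergence is the smallest modulus among the singular points: 3/4.
At the order-1 pole 3/4 set g(φ) = (φ - (3/4))*f(φ) = -23*φ/31 - 3/16.
Simple pole: residue = g(a) at a = 3/4, which is -369/496.

Radius of convergence at 0: 3/4.
At 3/4: a pole of order 1; residue -369/496.


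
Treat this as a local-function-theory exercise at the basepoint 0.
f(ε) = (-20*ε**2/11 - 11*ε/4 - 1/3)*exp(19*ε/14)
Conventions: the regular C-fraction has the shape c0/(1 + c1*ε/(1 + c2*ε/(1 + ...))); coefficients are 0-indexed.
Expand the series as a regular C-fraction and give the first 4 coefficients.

Taylor coefficients (expand at 0): a_0 = -1/3, a_1 = -269/84, a_2 = -37885/6468, a_3 = -5584081/1086624.
c0 = a_0 = -1/3. Peel one level at a time: if S = 1 + c*ε/S' with S'(0) = 1, then c is the ε-coefficient of S and S' = c*ε/(S - 1).
S_1 = c0/f = 1 + (-269/28)*ε + (644431/8624)*ε^2 + ...; c1 = -269/28.
S_2 = c1*ε/(S_1 - 1) = 1 + (644431/82852)*ε + (17923261721/10296680856)*ε^2 + ...; c2 = 644431/82852.
S_3 = c2*ε/(S_2 - 1) = 1 + (-17923261721/80088595818)*ε + ...; c3 = -17923261721/80088595818.

The regular C-fraction coefficients are [-1/3, -269/28, 644431/82852, -17923261721/80088595818].


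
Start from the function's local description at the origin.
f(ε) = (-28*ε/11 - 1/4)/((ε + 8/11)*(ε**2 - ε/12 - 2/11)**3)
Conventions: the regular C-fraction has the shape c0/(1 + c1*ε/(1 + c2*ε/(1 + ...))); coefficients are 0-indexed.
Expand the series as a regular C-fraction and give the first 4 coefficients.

Taylor coefficients (expand at 0): a_0 = 14641/256, a_1 = 435237/1024, a_2 = -2269355/6144, a_3 = 16040050037/1769472.
c0 = a_0 = 14641/256. Peel one level at a time: if S = 1 + c*ε/S' with S'(0) = 1, then c is the ε-coefficient of S and S' = c*ε/(S - 1).
S_1 = c0/f = 1 + (-327/44)*ε + (358297/5808)*ε^2 + ...; c1 = -327/44.
S_2 = c1*ε/(S_1 - 1) = 1 + (358297/43164)*ε + (-422353481/20530368)*ε^2 + ...; c2 = 358297/43164.
S_3 = c2*ε/(S_2 - 1) = 1 + (4645888291/1874609904)*ε + ...; c3 = 4645888291/1874609904.

The regular C-fraction coefficients are [14641/256, -327/44, 358297/43164, 4645888291/1874609904].


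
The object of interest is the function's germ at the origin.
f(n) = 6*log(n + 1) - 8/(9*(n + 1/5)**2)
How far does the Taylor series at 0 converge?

Denominator factor (n + 1/5)^2: pole of order 2 at -1/5, modulus 1/5.
Branch term (6)*log(1 - n/(-1)): its argument vanishes at n = -1, a logarithmic branch point, modulus 1.
The radius of convergence is the smallest modulus among the singular points: 1/5.

The radius of convergence is 1/5.


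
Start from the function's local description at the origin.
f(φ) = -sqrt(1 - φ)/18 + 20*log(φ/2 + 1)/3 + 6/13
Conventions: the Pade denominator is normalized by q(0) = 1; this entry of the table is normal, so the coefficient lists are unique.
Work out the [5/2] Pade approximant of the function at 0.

Taylor coefficients needed (expand at 0): a_0 = 95/234, a_1 = 121/36, a_2 = -119/144, a_3 = 9/32, a_4 = -235/2304, a_5 = 199/4608, a_6 = -299/18432, a_7 = 239/28672.
Write the denominator as Q(φ) = 1 + q1*φ + q2*φ^2. Requiring Q*f - P = O(φ^8) with deg P <= 5 kills the coefficients of φ^6..φ^7 in Q*f:
  φ^6: a_6 + q1*a_5 + q2*a_4 = 0, i.e. -299/18432 + (199/4608)*q1 + (-235/2304)*q2 = 0.
  φ^7: a_7 + q1*a_6 + q2*a_5 = 0, i.e. 239/28672 + (-299/18432)*q1 + (199/4608)*q2 = 0.
Solving this linear system: q1 = -44489/62559, q2 = -230291/500472.
The numerator is Q*f truncated at degree 5: P0 = a_0 = 95/234; P1 = a_1 + q1*a_0 = 89952397/29277612; P2 = a_2 + q1*a_1 + q2*a_0 = -66430201/19518408; P3 = a_3 + q1*a_2 + q2*a_1 = -2034925/3002832; P4 = a_4 + q1*a_3 + q2*a_2 = 11279021/144135936; P5 = a_5 + q1*a_4 + q2*a_3 = -3948071/288271872.

The Pade approximant has numerator coefficients [95/234, 89952397/29277612, -66430201/19518408, -2034925/3002832, 11279021/144135936, -3948071/288271872]; denominator coefficients [1, -44489/62559, -230291/500472].


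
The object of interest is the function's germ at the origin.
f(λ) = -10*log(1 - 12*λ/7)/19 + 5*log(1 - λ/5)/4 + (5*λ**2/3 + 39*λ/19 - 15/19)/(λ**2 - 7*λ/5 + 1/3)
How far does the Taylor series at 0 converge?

The radius of convergence is 7/10 - (1/30)*sqrt(141).

Denominator factor (λ**2 - 7*λ/5 + 1/3): discriminant 47/75, real irrational roots 7/10 + (1/30)*sqrt(141) and 7/10 - (1/30)*sqrt(141); poles of order 1, moduli 7/10 + (1/30)*sqrt(141) and 7/10 - (1/30)*sqrt(141).
Branch term (-10/19)*log(1 - λ/(7/12)): its argument vanishes at λ = 7/12, a logarithmic branch point, modulus 7/12.
Branch term (5/4)*log(1 - λ/(5)): its argument vanishes at λ = 5, a logarithmic branch point, modulus 5.
The radius of convergence is the smallest modulus among the singular points: 7/10 - (1/30)*sqrt(141).


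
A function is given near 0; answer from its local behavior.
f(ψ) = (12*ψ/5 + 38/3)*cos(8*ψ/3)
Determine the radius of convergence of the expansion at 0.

The factor cos(8*ψ/3) is entire and contributes no finite singular point.
The polynomial part has no poles.
No finite singular points: the Taylor series at 0 converges everywhere.

The radius of convergence is infinite.


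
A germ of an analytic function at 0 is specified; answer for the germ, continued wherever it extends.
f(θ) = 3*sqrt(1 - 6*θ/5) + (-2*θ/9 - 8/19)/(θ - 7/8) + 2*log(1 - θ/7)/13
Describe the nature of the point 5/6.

The term (3)*sqrt(1 - θ/(5/6)) has argument 1 - 5/6/(5/6) = 0 at 5/6: a square-root (algebraic, two-sheeted) branch point; the remaining terms are analytic or single-valued there.

The point is an algebraic (square-root) branch point.


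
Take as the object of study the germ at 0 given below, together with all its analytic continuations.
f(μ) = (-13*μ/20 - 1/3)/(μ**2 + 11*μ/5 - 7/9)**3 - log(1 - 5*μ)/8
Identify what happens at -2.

Denominator factors: μ**2 + 11*μ/5 - 7/9 = -53/45 at μ = -2 — none vanishes.
Branch term log(1 - μ/(1/5)): argument at -2 is 11, nonzero, so -2 is not its branch point (a point on a principal cut is still regular for the continued germ).
So the germ continues analytically to -2.

The point is a regular point.


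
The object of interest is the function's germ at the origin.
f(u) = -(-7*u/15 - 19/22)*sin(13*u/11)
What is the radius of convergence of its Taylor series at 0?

The factor -sin(13*u/11) is entire and contributes no finite singular point.
The polynomial part has no poles.
No finite singular points: the Taylor series at 0 converges everywhere.

The radius of convergence is infinite.


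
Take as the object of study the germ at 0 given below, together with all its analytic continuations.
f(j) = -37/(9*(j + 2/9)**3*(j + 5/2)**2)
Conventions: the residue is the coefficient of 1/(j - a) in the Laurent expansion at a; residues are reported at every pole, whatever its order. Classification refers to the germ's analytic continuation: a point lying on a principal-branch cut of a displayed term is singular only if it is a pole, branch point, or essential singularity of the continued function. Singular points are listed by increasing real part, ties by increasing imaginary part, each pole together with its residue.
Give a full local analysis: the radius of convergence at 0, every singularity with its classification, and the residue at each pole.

Radius of convergence at 0: 2/9.
At -5/2: a pole of order 2; residue 1294704/2825761.
At -2/9: a pole of order 3; residue -1294704/2825761.

Denominator factor (j + 5/2)^2: pole of order 2 at -5/2, modulus 5/2.
Denominator factor (j + 2/9)^3: pole of order 3 at -2/9, modulus 2/9.
The radius of convergence is the smallest modulus among the singular points: 2/9.
At the order-2 pole -5/2 set g(j) = (j - (-5/2))^2*f(j) = -37/(9*(j + 2/9)**3).
Order-2 pole: residue = g'(a); g'(-5/2) = 1294704/2825761, so the residue is 1294704/2825761.
At the order-3 pole -2/9 set g(j) = (j - (-2/9))^3*f(j) = -37/(9*(j + 5/2)**2).
Order-3 pole: residue = g''(a)/2; g''(-2/9) = -2589408/2825761, so the residue is -1294704/2825761.
List the singular points by increasing real part (a conjugate pair: the negative imaginary part first).


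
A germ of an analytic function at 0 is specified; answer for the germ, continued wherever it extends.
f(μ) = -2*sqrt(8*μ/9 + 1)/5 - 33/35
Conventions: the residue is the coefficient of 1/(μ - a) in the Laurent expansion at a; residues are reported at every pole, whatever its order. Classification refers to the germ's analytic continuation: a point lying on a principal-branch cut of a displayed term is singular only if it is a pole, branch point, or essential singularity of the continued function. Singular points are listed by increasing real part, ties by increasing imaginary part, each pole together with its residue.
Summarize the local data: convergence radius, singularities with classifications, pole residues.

Branch term (-2/5)*sqrt(1 - μ/(-9/8)): its argument vanishes at μ = -9/8, a square-root branch point, modulus 9/8.
The radius of convergence is the smallest modulus among the singular points: 9/8.

Radius of convergence at 0: 9/8.
At -9/8: an algebraic (square-root) branch point.


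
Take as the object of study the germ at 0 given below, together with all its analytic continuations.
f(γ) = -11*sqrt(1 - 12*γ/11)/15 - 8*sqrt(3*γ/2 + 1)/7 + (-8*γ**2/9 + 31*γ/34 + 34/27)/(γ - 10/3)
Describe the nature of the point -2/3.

The point is an algebraic (square-root) branch point.

The term (-8/7)*sqrt(1 - γ/(-2/3)) has argument 1 - -2/3/(-2/3) = 0 at -2/3: a square-root (algebraic, two-sheeted) branch point; the remaining terms are analytic or single-valued there.


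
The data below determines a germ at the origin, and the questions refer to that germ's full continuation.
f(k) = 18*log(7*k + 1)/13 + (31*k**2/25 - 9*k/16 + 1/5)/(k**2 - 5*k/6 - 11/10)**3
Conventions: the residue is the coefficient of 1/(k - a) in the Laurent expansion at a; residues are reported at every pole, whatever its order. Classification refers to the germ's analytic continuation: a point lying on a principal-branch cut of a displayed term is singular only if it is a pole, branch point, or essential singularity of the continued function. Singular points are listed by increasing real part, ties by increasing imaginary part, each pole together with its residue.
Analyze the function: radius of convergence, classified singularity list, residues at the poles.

Radius of convergence at 0: 1/7.
At 5/12 - (1/60)*sqrt(4585): a pole of order 3; residue (2015091/3855476065)*sqrt(4585).
At -1/7: a logarithmic branch point.
At 5/12 + (1/60)*sqrt(4585): a pole of order 3; residue -(2015091/3855476065)*sqrt(4585).

Denominator factor (k**2 - 5*k/6 - 11/10)^3: discriminant 917/180, real irrational roots 5/12 + (1/60)*sqrt(4585) and 5/12 - (1/60)*sqrt(4585); poles of order 3, moduli 5/12 + (1/60)*sqrt(4585) and -5/12 + (1/60)*sqrt(4585).
Branch term (18/13)*log(1 - k/(-1/7)): its argument vanishes at k = -1/7, a logarithmic branch point, modulus 1/7.
The radius of convergence is the smallest modulus among the singular points: 1/7.
The branch term is analytic at 5/12 - (1/60)*sqrt(4585) and contributes nothing to the residue; only the rational part matters.
The factor k**2 - 5*k/6 - 11/10 splits as (k - a)(k - a') with a = 5/12 - (1/60)*sqrt(4585), a' = 5/12 + (1/60)*sqrt(4585). At the order-3 pole a set g(k) = (k - a)^3*(rational part) = [31*k**2/25 - 9*k/16 + 1/5] / (k - a')^3.
Order-3 pole: residue = g''(a)/2; g''(5/12 - (1/60)*sqrt(4585)) = (4030182/3855476065)*sqrt(4585), so the residue is (2015091/3855476065)*sqrt(4585).
The branch term is analytic at 5/12 + (1/60)*sqrt(4585) and contributes nothing to the residue; only the rational part matters.
The factor k**2 - 5*k/6 - 11/10 splits as (k - a)(k - a') with a = 5/12 + (1/60)*sqrt(4585), a' = 5/12 - (1/60)*sqrt(4585). At the order-3 pole a set g(k) = (k - a)^3*(rational part) = [31*k**2/25 - 9*k/16 + 1/5] / (k - a')^3.
Order-3 pole: residue = g''(a)/2; g''(5/12 + (1/60)*sqrt(4585)) = -(4030182/3855476065)*sqrt(4585), so the residue is -(2015091/3855476065)*sqrt(4585).
List the singular points by increasing real part (a conjugate pair: the negative imaginary part first).


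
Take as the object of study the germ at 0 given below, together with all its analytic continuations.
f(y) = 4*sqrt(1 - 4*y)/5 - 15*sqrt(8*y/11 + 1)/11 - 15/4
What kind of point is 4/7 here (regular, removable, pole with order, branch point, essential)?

The point is a regular point.

There is no denominator, hence no pole anywhere.
Branch term sqrt(1 - y/(-11/8)): argument at 4/7 is 109/77, nonzero, so 4/7 is not its branch point (a point on a principal cut is still regular for the continued germ).
Branch term sqrt(1 - y/(1/4)): argument at 4/7 is -9/7, nonzero, so 4/7 is not its branch point (a point on a principal cut is still regular for the continued germ).
So the germ continues analytically to 4/7.


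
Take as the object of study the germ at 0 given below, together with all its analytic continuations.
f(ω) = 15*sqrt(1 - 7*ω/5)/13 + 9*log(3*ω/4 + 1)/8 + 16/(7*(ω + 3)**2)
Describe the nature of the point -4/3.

The term (9/8)*log(1 - ω/(-4/3)) has argument 1 - -4/3/(-4/3) = 0 at -4/3: a logarithmic (infinitely-sheeted) branch point; the remaining terms are analytic or single-valued there.

The point is a logarithmic branch point.


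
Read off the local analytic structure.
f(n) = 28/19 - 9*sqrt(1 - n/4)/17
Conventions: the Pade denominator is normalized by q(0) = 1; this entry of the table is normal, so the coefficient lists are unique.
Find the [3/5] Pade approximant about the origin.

Taylor coefficients needed (expand at 0): a_0 = 305/323, a_1 = 9/136, a_2 = 9/2176, a_3 = 9/17408, a_4 = 45/557056, a_5 = 63/4456448, a_6 = 189/71303168, a_7 = 297/570425344, a_8 = 3861/36507222016.
Write the denominator as Q(n) = 1 + q1*n + q2*n^2 + q3*n^3 + q4*n^4 + q5*n^5. Requiring Q*f - P = O(n^9) with deg P <= 3 kills the coefficients of n^4..n^8 in Q*f:
  n^4: a_4 + q1*a_3 + q2*a_2 + q3*a_1 + q4*a_0 = 0, i.e. 45/557056 + (9/17408)*q1 + (9/2176)*q2 + (9/136)*q3 + (305/323)*q4 = 0.
  n^5: a_5 + q1*a_4 + q2*a_3 + q3*a_2 + q4*a_1 + q5*a_0 = 0, i.e. 63/4456448 + (45/557056)*q1 + (9/17408)*q2 + (9/2176)*q3 + (9/136)*q4 + (305/323)*q5 = 0.
  n^6: a_6 + q1*a_5 + q2*a_4 + q3*a_3 + q4*a_2 + q5*a_1 = 0, i.e. 189/71303168 + (63/4456448)*q1 + (45/557056)*q2 + (9/17408)*q3 + (9/2176)*q4 + (9/136)*q5 = 0.
  n^7: a_7 + q1*a_6 + q2*a_5 + q3*a_4 + q4*a_3 + q5*a_2 = 0, i.e. 297/570425344 + (189/71303168)*q1 + (63/4456448)*q2 + (45/557056)*q3 + (9/17408)*q4 + (9/2176)*q5 = 0.
  n^8: a_8 + q1*a_7 + q2*a_6 + q3*a_5 + q4*a_4 + q5*a_3 = 0, i.e. 3861/36507222016 + (297/570425344)*q1 + (189/71303168)*q2 + (63/4456448)*q3 + (45/557056)*q4 + (9/17408)*q5 = 0.
Solving this linear system: q1 = -648387/1732288, q2 = 1783287/48504064, q3 = -433065/776065024, q4 = -31635/12417040384, q5 = -181773/397345292288.
The numerator is Q*f truncated at degree 3: P0 = a_0 = 305/323; P1 = a_1 + q1*a_0 = -160730379/559529024; P2 = a_2 + q1*a_1 + q2*a_0 = 441282627/31333625344; P3 = a_3 + q1*a_2 + q2*a_1 + q3*a_0 = 62667573/71619715072.

The Pade approximant has numerator coefficients [305/323, -160730379/559529024, 441282627/31333625344, 62667573/71619715072]; denominator coefficients [1, -648387/1732288, 1783287/48504064, -433065/776065024, -31635/12417040384, -181773/397345292288].


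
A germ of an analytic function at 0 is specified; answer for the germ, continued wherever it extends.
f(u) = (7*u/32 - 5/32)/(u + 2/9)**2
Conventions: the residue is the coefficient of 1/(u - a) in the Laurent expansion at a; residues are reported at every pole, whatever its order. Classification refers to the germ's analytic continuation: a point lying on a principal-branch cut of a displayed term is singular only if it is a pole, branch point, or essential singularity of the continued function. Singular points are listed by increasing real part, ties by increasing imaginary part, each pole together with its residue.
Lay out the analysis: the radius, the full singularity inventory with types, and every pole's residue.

Radius of convergence at 0: 2/9.
At -2/9: a pole of order 2; residue 7/32.

Denominator factor (u + 2/9)^2: pole of order 2 at -2/9, modulus 2/9.
The radius of convergence is the smallest modulus among the singular points: 2/9.
At the order-2 pole -2/9 set g(u) = (u - (-2/9))^2*f(u) = 7*u/32 - 5/32.
Order-2 pole: residue = g'(a); g'(-2/9) = 7/32, so the residue is 7/32.


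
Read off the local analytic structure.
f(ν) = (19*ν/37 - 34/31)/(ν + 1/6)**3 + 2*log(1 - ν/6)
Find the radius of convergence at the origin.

Denominator factor (ν + 1/6)^3: pole of order 3 at -1/6, modulus 1/6.
Branch term (2)*log(1 - ν/(6)): its argument vanishes at ν = 6, a logarithmic branch point, modulus 6.
The radius of convergence is the smallest modulus among the singular points: 1/6.

The radius of convergence is 1/6.


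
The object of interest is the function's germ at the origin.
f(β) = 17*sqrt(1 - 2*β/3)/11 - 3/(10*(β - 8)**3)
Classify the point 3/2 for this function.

The point is an algebraic (square-root) branch point.

The term (17/11)*sqrt(1 - β/(3/2)) has argument 1 - 3/2/(3/2) = 0 at 3/2: a square-root (algebraic, two-sheeted) branch point; the remaining terms are analytic or single-valued there.


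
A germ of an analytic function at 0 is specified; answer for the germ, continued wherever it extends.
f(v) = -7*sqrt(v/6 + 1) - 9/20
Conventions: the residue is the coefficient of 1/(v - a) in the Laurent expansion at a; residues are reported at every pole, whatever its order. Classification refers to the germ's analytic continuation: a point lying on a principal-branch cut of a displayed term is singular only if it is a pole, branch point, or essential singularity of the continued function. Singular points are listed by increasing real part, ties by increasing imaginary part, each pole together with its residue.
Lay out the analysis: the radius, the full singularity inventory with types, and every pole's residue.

Branch term (-7)*sqrt(1 - v/(-6)): its argument vanishes at v = -6, a square-root branch point, modulus 6.
The radius of convergence is the smallest modulus among the singular points: 6.

Radius of convergence at 0: 6.
At -6: an algebraic (square-root) branch point.


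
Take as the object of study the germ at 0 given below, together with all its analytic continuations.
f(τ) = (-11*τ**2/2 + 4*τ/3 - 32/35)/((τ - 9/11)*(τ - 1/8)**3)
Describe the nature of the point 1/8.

The point is a pole of order 3.

The denominator factor τ - 1/8 vanishes at 1/8 and appears to the power 3; the numerator there equals -11203/13440, nonzero, and no other factor vanishes.
Hence a pole whose order is the multiplicity, 3.


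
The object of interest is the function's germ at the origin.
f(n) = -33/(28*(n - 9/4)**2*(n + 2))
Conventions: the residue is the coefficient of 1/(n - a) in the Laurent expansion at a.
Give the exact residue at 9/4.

The residue is 132/2023.

At the order-2 pole 9/4 set g(n) = (n - (9/4))^2*f(n) = -33/(28*(n + 2)).
Order-2 pole: residue = g'(a); g'(9/4) = 132/2023, so the residue is 132/2023.


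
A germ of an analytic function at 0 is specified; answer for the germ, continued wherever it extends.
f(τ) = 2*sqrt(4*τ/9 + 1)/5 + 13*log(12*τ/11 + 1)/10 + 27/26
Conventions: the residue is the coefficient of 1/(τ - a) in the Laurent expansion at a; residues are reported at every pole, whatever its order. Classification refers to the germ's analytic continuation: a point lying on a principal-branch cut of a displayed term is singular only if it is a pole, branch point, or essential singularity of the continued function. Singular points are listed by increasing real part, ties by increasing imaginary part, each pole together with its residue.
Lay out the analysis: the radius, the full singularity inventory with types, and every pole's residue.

Radius of convergence at 0: 11/12.
At -9/4: an algebraic (square-root) branch point.
At -11/12: a logarithmic branch point.

Branch term (13/10)*log(1 - τ/(-11/12)): its argument vanishes at τ = -11/12, a logarithmic branch point, modulus 11/12.
Branch term (2/5)*sqrt(1 - τ/(-9/4)): its argument vanishes at τ = -9/4, a square-root branch point, modulus 9/4.
The radius of convergence is the smallest modulus among the singular points: 11/12.
List the singular points by increasing real part (a conjugate pair: the negative imaginary part first).


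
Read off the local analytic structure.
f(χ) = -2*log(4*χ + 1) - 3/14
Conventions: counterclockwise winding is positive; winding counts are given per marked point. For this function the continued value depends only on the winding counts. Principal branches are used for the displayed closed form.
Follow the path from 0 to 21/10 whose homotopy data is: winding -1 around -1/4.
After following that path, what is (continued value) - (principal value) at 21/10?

Continued minus principal equals (4)*pi*i.

The rational part is single-valued and drops out of the difference; each branch term changes only by its own monodromy.
(-2)*log(1 - χ/(-1/4)): each positive loop around -1/4 adds 2*pi*i to the log, so winding -1 contributes (-2)*(-1)*2*pi*i = (4)*pi*i.
Summing the contributions at χ = 21/10 gives (4)*pi*i.


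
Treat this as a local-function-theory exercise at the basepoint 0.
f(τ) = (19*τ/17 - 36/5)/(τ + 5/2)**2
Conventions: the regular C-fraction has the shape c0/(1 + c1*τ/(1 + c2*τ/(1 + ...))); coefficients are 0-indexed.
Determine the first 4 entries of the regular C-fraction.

Taylor coefficients (expand at 0): a_0 = -144/125, a_1 = 11692/10625, a_2 = -36976/53125, a_3 = 101136/265625.
c0 = a_0 = -144/125. Peel one level at a time: if S = 1 + c*τ/S' with S'(0) = 1, then c is the τ-coefficient of S and S' = c*τ/(S - 1).
S_1 = c0/f = 1 + (2923/3060)*τ + (2886601/9363600)*τ^2 + ...; c1 = 2923/3060.
S_2 = c1*τ/(S_1 - 1) = 1 + (-2886601/8944380)*τ + (11546404/213598225)*τ^2 + ...; c2 = -2886601/8944380.
S_3 = c2*τ/(S_2 - 1) = 1 + (2448/14615)*τ + ...; c3 = 2448/14615.

The regular C-fraction coefficients are [-144/125, 2923/3060, -2886601/8944380, 2448/14615].


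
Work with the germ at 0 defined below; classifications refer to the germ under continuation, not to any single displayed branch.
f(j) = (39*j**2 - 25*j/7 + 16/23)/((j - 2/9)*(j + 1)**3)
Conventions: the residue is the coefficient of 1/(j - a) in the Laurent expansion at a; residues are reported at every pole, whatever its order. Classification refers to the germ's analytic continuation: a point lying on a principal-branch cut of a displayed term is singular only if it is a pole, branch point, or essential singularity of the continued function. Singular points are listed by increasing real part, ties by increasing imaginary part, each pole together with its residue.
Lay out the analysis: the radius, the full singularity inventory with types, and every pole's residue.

Denominator factor (j - 2/9): pole of order 1 at 2/9, modulus 2/9.
Denominator factor (j + 1)^3: pole of order 3 at -1, modulus 1.
The radius of convergence is the smallest modulus among the singular points: 2/9.
At the order-3 pole -1 set g(j) = (j - (-1))^3*f(j) = (39*j**2 - 25*j/7 + 16/23)/(j - 2/9).
Order-3 pole: residue = g''(a)/2; g''(-1) = -429084/214291, so the residue is -214542/214291.
At the order-1 pole 2/9 set g(j) = (j - (2/9))*f(j) = (39*j**2 - 25*j/7 + 16/23)/(j + 1)**3.
Simple pole: residue = g(a) at a = 2/9, which is 214542/214291.
List the singular points by increasing real part (a conjugate pair: the negative imaginary part first).

Radius of convergence at 0: 2/9.
At -1: a pole of order 3; residue -214542/214291.
At 2/9: a pole of order 1; residue 214542/214291.


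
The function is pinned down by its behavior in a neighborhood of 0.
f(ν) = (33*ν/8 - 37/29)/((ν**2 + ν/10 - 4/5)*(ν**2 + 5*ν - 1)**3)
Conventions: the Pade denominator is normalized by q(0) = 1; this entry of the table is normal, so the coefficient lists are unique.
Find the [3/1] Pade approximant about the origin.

The Pade approximant has numerator coefficients [-185/116, -910487359/123588256, -371910785/11235296, -12555454497/123588256]; denominator coefficients [1, -38741293/5327080].

Taylor coefficients needed (expand at 0): a_0 = -185/116, a_1 = -550/29, a_2 = -158715/928, a_3 = -9988275/7424, a_4 = -581119395/59392.
Write the denominator as Q(ν) = 1 + q1*ν. Requiring Q*f - P = O(ν^5) with deg P <= 3 kills the coefficients of ν^4..ν^4 in Q*f:
  ν^4: a_4 + q1*a_3 = 0, i.e. -581119395/59392 + (-9988275/7424)*q1 = 0.
Solving this linear system: q1 = -38741293/5327080.
The numerator is Q*f truncated at degree 3: P0 = a_0 = -185/116; P1 = a_1 + q1*a_0 = -910487359/123588256; P2 = a_2 + q1*a_1 = -371910785/11235296; P3 = a_3 + q1*a_2 = -12555454497/123588256.


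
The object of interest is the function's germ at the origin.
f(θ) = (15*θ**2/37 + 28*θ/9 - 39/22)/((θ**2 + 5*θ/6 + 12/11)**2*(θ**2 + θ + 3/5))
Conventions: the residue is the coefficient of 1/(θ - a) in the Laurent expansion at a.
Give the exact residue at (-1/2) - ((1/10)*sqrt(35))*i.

The factor θ**2 + θ + 3/5 splits as (θ - a)(θ - a') with a = (-1/2) - ((1/10)*sqrt(35))*i, a' = (-1/2) + ((1/10)*sqrt(35))*i. At the order-1 pole a set g(θ) = (θ - a)*f(θ) = [(15*θ**2/37 + 28*θ/9 - 39/22)/(θ**2 + 5*θ/6 + 12/11)**2] / (θ - a').
Simple pole: residue = g(a) at a = (-1/2) - ((1/10)*sqrt(35))*i, which is (16167418025/16856052519) - ((184204419025/117992367633)*sqrt(35))*i.

The residue is (16167418025/16856052519) - ((184204419025/117992367633)*sqrt(35))*i.


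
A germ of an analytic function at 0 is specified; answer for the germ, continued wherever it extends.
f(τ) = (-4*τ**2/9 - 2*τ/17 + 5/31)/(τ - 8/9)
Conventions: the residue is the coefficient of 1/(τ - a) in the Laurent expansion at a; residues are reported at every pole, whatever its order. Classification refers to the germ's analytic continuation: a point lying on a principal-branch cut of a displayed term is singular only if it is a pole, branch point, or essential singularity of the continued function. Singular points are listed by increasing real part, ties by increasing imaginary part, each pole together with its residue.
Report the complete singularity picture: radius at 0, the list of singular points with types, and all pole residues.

Radius of convergence at 0: 8/9.
At 8/9: a pole of order 1; residue -113123/384183.

Denominator factor (τ - 8/9): pole of order 1 at 8/9, modulus 8/9.
The radius of convergence is the smallest modulus among the singular points: 8/9.
At the order-1 pole 8/9 set g(τ) = (τ - (8/9))*f(τ) = -4*τ**2/9 - 2*τ/17 + 5/31.
Simple pole: residue = g(a) at a = 8/9, which is -113123/384183.


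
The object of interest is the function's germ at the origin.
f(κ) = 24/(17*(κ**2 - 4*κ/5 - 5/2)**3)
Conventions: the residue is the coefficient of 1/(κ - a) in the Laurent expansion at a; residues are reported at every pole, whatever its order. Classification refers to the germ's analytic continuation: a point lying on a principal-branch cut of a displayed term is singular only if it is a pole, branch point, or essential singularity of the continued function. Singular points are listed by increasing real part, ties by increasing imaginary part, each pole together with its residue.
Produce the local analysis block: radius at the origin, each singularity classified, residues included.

Radius of convergence at 0: -2/5 + (1/10)*sqrt(266).
At 2/5 - (1/10)*sqrt(266): a pole of order 3; residue -(56250/39994829)*sqrt(266).
At 2/5 + (1/10)*sqrt(266): a pole of order 3; residue (56250/39994829)*sqrt(266).

Denominator factor (κ**2 - 4*κ/5 - 5/2)^3: discriminant 266/25, real irrational roots 2/5 + (1/10)*sqrt(266) and 2/5 - (1/10)*sqrt(266); poles of order 3, moduli 2/5 + (1/10)*sqrt(266) and -2/5 + (1/10)*sqrt(266).
The radius of convergence is the smallest modulus among the singular points: -2/5 + (1/10)*sqrt(266).
The factor κ**2 - 4*κ/5 - 5/2 splits as (κ - a)(κ - a') with a = 2/5 - (1/10)*sqrt(266), a' = 2/5 + (1/10)*sqrt(266). At the order-3 pole a set g(κ) = (κ - a)^3*f(κ) = [24/17] / (κ - a')^3.
Order-3 pole: residue = g''(a)/2; g''(2/5 - (1/10)*sqrt(266)) = -(112500/39994829)*sqrt(266), so the residue is -(56250/39994829)*sqrt(266).
The factor κ**2 - 4*κ/5 - 5/2 splits as (κ - a)(κ - a') with a = 2/5 + (1/10)*sqrt(266), a' = 2/5 - (1/10)*sqrt(266). At the order-3 pole a set g(κ) = (κ - a)^3*f(κ) = [24/17] / (κ - a')^3.
Order-3 pole: residue = g''(a)/2; g''(2/5 + (1/10)*sqrt(266)) = (112500/39994829)*sqrt(266), so the residue is (56250/39994829)*sqrt(266).
List the singular points by increasing real part (a conjugate pair: the negative imaginary part first).


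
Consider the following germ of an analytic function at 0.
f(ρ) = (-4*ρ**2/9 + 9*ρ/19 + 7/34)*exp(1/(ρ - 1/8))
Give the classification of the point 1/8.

The exponent 1/(ρ - (1/8)) has a pole at 1/8, so exp(1/(ρ - (1/8))) takes every nonzero value near it: an essential singularity (not a pole of any order).

The point is an essential singularity.


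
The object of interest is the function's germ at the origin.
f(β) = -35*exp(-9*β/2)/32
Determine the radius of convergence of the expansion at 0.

The radius of convergence is infinite.

The factor exp(-9*β/2) is entire and contributes no finite singular point.
The polynomial part has no poles.
No finite singular points: the Taylor series at 0 converges everywhere.


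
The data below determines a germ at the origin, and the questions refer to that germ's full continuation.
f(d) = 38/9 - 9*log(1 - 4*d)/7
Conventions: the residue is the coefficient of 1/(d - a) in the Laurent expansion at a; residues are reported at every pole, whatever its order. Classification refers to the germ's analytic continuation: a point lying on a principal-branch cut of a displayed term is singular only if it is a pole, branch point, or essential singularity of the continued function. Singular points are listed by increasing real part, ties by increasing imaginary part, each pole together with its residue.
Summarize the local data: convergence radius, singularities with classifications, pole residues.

Radius of convergence at 0: 1/4.
At 1/4: a logarithmic branch point.

Branch term (-9/7)*log(1 - d/(1/4)): its argument vanishes at d = 1/4, a logarithmic branch point, modulus 1/4.
The radius of convergence is the smallest modulus among the singular points: 1/4.


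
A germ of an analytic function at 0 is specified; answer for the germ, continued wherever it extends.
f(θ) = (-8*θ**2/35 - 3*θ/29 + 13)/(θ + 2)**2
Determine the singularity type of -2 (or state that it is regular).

The point is a pole of order 2.

The denominator factor θ + 2 vanishes at -2 and appears to the power 2; the numerator there equals 12477/1015, nonzero, and no other factor vanishes.
Hence a pole whose order is the multiplicity, 2.


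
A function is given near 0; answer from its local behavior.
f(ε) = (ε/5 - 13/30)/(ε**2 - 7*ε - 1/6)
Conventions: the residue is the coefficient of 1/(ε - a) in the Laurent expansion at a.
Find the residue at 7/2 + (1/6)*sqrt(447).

The residue is 1/10 + (4/2235)*sqrt(447).

The factor ε**2 - 7*ε - 1/6 splits as (ε - a)(ε - a') with a = 7/2 + (1/6)*sqrt(447), a' = 7/2 - (1/6)*sqrt(447). At the order-1 pole a set g(ε) = (ε - a)*f(ε) = [ε/5 - 13/30] / (ε - a').
Simple pole: residue = g(a) at a = 7/2 + (1/6)*sqrt(447), which is 1/10 + (4/2235)*sqrt(447).


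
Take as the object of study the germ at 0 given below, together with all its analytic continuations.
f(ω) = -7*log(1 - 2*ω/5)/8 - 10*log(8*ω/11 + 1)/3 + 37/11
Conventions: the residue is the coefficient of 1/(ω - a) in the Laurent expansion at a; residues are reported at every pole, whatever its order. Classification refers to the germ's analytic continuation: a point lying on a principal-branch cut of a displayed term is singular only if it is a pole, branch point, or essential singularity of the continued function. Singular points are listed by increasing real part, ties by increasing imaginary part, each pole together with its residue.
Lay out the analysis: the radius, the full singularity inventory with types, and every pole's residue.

Branch term (-10/3)*log(1 - ω/(-11/8)): its argument vanishes at ω = -11/8, a logarithmic branch point, modulus 11/8.
Branch term (-7/8)*log(1 - ω/(5/2)): its argument vanishes at ω = 5/2, a logarithmic branch point, modulus 5/2.
The radius of convergence is the smallest modulus among the singular points: 11/8.
List the singular points by increasing real part (a conjugate pair: the negative imaginary part first).

Radius of convergence at 0: 11/8.
At -11/8: a logarithmic branch point.
At 5/2: a logarithmic branch point.


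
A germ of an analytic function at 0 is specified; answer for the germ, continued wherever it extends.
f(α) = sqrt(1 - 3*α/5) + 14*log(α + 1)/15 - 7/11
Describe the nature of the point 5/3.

The point is an algebraic (square-root) branch point.

The term (1)*sqrt(1 - α/(5/3)) has argument 1 - 5/3/(5/3) = 0 at 5/3: a square-root (algebraic, two-sheeted) branch point; the remaining terms are analytic or single-valued there.


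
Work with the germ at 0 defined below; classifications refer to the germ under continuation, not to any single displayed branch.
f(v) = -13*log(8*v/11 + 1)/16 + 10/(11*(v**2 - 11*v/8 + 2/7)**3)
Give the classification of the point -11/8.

The point is a logarithmic branch point.

The term (-13/16)*log(1 - v/(-11/8)) has argument 1 - -11/8/(-11/8) = 0 at -11/8: a logarithmic (infinitely-sheeted) branch point; the remaining terms are analytic or single-valued there.


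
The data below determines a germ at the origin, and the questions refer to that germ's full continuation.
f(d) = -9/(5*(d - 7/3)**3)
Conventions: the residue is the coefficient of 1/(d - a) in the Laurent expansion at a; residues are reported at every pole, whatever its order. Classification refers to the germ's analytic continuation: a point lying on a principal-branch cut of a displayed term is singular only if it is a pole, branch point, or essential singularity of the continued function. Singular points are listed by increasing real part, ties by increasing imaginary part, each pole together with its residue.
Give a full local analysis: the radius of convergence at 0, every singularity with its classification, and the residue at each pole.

Radius of convergence at 0: 7/3.
At 7/3: a pole of order 3; residue 0.

Denominator factor (d - 7/3)^3: pole of order 3 at 7/3, modulus 7/3.
The radius of convergence is the smallest modulus among the singular points: 7/3.
At the order-3 pole 7/3 set g(d) = (d - (7/3))^3*f(d) = -9/5.
Order-3 pole: residue = g''(a)/2; g''(7/3) = 0, so the residue is 0.


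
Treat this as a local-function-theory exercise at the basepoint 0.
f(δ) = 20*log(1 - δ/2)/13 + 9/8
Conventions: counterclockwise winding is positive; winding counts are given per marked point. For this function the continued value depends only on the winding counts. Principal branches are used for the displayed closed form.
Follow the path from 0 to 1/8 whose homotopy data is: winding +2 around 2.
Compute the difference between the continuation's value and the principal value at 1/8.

The rational part is single-valued and drops out of the difference; each branch term changes only by its own monodromy.
(20/13)*log(1 - δ/(2)): each positive loop around 2 adds 2*pi*i to the log, so winding +2 contributes (20/13)*(2)*2*pi*i = (80/13)*pi*i.
Summing the contributions at δ = 1/8 gives (80/13)*pi*i.

Continued minus principal equals (80/13)*pi*i.


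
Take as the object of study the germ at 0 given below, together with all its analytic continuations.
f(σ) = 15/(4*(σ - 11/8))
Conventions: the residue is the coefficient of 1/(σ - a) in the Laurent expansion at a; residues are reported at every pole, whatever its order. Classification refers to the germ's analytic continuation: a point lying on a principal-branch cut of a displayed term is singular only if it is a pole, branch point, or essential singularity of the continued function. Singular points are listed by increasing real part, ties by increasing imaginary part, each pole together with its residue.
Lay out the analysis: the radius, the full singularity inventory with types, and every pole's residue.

Denominator factor (σ - 11/8): pole of order 1 at 11/8, modulus 11/8.
The radius of convergence is the smallest modulus among the singular points: 11/8.
At the order-1 pole 11/8 set g(σ) = (σ - (11/8))*f(σ) = 15/4.
Simple pole: residue = g(a) at a = 11/8, which is 15/4.

Radius of convergence at 0: 11/8.
At 11/8: a pole of order 1; residue 15/4.
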